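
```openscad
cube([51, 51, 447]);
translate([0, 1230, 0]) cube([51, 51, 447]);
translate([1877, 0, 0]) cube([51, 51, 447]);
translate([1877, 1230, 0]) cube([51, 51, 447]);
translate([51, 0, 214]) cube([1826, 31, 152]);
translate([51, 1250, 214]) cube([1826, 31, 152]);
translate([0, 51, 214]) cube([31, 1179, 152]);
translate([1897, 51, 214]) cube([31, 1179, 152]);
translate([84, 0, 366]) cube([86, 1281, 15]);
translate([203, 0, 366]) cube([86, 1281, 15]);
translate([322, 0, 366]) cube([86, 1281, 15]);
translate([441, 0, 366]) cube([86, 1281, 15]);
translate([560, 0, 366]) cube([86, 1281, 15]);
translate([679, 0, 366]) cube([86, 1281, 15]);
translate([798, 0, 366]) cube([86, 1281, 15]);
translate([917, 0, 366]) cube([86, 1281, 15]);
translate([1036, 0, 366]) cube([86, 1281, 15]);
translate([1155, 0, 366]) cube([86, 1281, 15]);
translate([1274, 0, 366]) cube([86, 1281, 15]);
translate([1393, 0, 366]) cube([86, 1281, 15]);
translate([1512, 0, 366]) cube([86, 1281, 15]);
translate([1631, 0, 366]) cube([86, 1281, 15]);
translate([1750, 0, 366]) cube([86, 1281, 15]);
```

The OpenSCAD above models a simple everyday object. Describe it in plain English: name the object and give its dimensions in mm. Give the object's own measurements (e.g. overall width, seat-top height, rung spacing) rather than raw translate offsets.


A bed frame 1928 mm long (x) by 1281 mm wide (y). Four 51×51 mm corner posts, 447 mm tall, at the corners of the footprint. Four rails of 31 mm thickness and 152 mm height run between adjacent posts with their undersides at z = 214 mm, their outer faces flush with the outside of the frame (the two x-running rails run between the posts' inner faces; the two y-running rails run between the posts' inner faces). 15 slats, each 86 mm wide (x) and 15 mm thick, lie across the top of the two x-running rails, running the full 1281 mm width of the frame in y; along x they sit between the end posts with a 33 mm gap after the −x posts and between neighbouring slats, leaving 41 mm before the +x posts.


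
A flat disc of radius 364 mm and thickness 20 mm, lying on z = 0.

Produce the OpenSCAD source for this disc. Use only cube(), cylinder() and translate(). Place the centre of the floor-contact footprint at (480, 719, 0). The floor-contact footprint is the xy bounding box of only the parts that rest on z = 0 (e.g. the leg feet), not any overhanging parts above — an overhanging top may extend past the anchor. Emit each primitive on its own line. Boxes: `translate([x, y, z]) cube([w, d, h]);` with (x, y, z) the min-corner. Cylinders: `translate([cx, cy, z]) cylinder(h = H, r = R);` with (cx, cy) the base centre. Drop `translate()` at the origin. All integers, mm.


translate([480, 719, 0]) cylinder(h = 20, r = 364);


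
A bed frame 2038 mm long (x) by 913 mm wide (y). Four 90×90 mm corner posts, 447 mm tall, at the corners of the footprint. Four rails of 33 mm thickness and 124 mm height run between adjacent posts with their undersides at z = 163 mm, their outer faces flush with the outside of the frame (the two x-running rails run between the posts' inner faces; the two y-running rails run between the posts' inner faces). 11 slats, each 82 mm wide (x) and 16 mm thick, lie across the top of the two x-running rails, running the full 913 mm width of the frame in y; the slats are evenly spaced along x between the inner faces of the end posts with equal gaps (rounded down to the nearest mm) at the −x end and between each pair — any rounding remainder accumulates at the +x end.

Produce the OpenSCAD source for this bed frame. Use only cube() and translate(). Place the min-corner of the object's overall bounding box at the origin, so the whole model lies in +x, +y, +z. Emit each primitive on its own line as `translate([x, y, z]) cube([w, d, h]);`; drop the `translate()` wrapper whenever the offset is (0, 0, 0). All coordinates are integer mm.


// slat z = rail_z + rail_h = 163 + 124 = 287
// slat gap = ⌊(1858 − 11·82) / 12⌋ = 79
cube([90, 90, 447]);
translate([0, 823, 0]) cube([90, 90, 447]);
translate([1948, 0, 0]) cube([90, 90, 447]);
translate([1948, 823, 0]) cube([90, 90, 447]);
translate([90, 0, 163]) cube([1858, 33, 124]);
translate([90, 880, 163]) cube([1858, 33, 124]);
translate([0, 90, 163]) cube([33, 733, 124]);
translate([2005, 90, 163]) cube([33, 733, 124]);
translate([169, 0, 287]) cube([82, 913, 16]);
translate([330, 0, 287]) cube([82, 913, 16]);
translate([491, 0, 287]) cube([82, 913, 16]);
translate([652, 0, 287]) cube([82, 913, 16]);
translate([813, 0, 287]) cube([82, 913, 16]);
translate([974, 0, 287]) cube([82, 913, 16]);
translate([1135, 0, 287]) cube([82, 913, 16]);
translate([1296, 0, 287]) cube([82, 913, 16]);
translate([1457, 0, 287]) cube([82, 913, 16]);
translate([1618, 0, 287]) cube([82, 913, 16]);
translate([1779, 0, 287]) cube([82, 913, 16]);


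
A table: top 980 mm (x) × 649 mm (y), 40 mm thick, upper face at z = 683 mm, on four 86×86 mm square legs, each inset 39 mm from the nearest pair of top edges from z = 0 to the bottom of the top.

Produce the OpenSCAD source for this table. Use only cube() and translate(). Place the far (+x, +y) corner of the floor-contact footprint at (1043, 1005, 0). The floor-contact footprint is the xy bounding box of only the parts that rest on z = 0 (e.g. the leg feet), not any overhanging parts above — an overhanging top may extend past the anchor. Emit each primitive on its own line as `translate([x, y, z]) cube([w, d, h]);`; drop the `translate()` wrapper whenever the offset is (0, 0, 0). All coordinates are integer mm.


translate([102, 395, 643]) cube([980, 649, 40]);
translate([141, 434, 0]) cube([86, 86, 643]);
translate([957, 434, 0]) cube([86, 86, 643]);
translate([141, 919, 0]) cube([86, 86, 643]);
translate([957, 919, 0]) cube([86, 86, 643]);


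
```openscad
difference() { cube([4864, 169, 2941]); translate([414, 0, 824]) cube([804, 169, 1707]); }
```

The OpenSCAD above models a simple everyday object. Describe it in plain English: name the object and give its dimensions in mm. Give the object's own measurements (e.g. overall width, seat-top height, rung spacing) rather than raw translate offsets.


A wall 4864 mm long (x), 169 mm thick (y), 2941 mm tall, with a rectangular window opening cut through it. The opening is 804 mm wide and 1707 mm tall; its sill is at z = 824 mm and its near (−x) edge is 414 mm from the wall's −x end. The opening passes through the full wall thickness.


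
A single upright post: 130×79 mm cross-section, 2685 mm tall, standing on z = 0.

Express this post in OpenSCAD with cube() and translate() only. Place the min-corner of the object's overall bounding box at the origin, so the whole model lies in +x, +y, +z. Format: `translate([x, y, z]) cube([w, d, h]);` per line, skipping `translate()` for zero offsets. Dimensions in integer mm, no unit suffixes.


cube([130, 79, 2685]);


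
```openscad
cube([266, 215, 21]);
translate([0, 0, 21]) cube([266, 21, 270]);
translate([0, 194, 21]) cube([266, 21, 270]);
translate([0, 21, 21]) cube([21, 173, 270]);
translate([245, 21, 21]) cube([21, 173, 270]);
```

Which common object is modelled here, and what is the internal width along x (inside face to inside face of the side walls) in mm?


An open box. The internal width is 224 mm.

A 266×215 base slab with four walls standing on it — an open box. The base is 266 mm wide and the walls are 21 mm thick, so the internal width is 266 − 2 × 21 = 224 mm.


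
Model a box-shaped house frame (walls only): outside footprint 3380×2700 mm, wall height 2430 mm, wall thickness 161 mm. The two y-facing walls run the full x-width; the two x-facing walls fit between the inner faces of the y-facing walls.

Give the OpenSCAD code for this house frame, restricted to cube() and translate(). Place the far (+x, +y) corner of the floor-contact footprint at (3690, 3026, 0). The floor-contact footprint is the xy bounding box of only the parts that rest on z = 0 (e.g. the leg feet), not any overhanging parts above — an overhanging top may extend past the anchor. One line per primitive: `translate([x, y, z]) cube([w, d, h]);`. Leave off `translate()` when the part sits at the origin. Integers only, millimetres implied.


translate([310, 326, 0]) cube([3380, 161, 2430]);
translate([310, 2865, 0]) cube([3380, 161, 2430]);
translate([310, 487, 0]) cube([161, 2378, 2430]);
translate([3529, 487, 0]) cube([161, 2378, 2430]);


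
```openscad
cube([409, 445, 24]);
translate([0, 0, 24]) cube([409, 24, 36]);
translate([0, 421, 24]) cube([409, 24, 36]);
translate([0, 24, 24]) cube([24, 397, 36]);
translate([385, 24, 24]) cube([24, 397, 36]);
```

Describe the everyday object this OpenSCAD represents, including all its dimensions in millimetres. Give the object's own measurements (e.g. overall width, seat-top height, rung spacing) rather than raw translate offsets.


An open-topped rectangular box: outside dimensions 409×445×60 mm, with a uniform wall and base thickness of 24 mm. The base is a full 409×445 slab on the floor; four walls sit on top of the base. The front and back walls (the −y and +y sides) span the full width; the two side walls fit between them.


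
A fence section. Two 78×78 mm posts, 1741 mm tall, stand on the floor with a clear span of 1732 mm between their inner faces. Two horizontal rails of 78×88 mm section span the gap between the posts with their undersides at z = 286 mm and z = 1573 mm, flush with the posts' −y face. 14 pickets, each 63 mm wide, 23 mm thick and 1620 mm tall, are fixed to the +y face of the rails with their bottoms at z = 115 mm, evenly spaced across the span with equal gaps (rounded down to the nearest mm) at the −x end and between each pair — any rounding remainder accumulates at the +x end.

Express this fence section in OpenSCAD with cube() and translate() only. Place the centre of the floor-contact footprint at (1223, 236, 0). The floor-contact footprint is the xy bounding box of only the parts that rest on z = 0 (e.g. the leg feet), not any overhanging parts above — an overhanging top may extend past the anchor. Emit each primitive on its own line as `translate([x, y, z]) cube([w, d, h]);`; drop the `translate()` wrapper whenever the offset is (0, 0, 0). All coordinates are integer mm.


translate([279, 197, 0]) cube([78, 78, 1741]);
translate([2089, 197, 0]) cube([78, 78, 1741]);
translate([357, 197, 286]) cube([1732, 78, 88]);
translate([357, 197, 1573]) cube([1732, 78, 88]);
translate([413, 275, 115]) cube([63, 23, 1620]);
translate([532, 275, 115]) cube([63, 23, 1620]);
translate([651, 275, 115]) cube([63, 23, 1620]);
translate([770, 275, 115]) cube([63, 23, 1620]);
translate([889, 275, 115]) cube([63, 23, 1620]);
translate([1008, 275, 115]) cube([63, 23, 1620]);
translate([1127, 275, 115]) cube([63, 23, 1620]);
translate([1246, 275, 115]) cube([63, 23, 1620]);
translate([1365, 275, 115]) cube([63, 23, 1620]);
translate([1484, 275, 115]) cube([63, 23, 1620]);
translate([1603, 275, 115]) cube([63, 23, 1620]);
translate([1722, 275, 115]) cube([63, 23, 1620]);
translate([1841, 275, 115]) cube([63, 23, 1620]);
translate([1960, 275, 115]) cube([63, 23, 1620]);


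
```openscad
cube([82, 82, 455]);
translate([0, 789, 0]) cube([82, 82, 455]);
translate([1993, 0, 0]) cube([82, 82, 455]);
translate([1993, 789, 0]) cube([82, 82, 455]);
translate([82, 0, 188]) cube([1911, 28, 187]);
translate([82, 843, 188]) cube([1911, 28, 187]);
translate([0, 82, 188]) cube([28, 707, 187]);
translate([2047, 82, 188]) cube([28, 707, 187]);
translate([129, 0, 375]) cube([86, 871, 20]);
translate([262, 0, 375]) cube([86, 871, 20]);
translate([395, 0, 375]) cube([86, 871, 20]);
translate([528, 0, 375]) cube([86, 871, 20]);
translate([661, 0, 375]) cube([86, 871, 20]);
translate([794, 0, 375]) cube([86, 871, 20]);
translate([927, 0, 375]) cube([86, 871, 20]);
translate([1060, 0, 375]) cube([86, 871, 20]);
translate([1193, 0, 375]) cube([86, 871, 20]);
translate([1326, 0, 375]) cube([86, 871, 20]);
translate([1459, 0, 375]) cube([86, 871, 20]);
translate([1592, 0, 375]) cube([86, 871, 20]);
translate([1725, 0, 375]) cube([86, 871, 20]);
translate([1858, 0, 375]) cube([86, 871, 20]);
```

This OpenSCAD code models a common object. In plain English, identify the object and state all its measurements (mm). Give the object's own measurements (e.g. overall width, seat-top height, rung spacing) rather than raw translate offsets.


A bed frame 2075 mm long (x) by 871 mm wide (y). Four 82×82 mm corner posts, 455 mm tall, at the corners of the footprint. Four rails of 28 mm thickness and 187 mm height run between adjacent posts with their undersides at z = 188 mm, their outer faces flush with the outside of the frame (the two x-running rails run between the posts' inner faces; the two y-running rails run between the posts' inner faces). 14 slats, each 86 mm wide (x) and 20 mm thick, lie across the top of the two x-running rails, running the full 871 mm width of the frame in y; along x they sit between the end posts with a 47 mm gap after the −x posts and between neighbouring slats, leaving 49 mm before the +x posts.


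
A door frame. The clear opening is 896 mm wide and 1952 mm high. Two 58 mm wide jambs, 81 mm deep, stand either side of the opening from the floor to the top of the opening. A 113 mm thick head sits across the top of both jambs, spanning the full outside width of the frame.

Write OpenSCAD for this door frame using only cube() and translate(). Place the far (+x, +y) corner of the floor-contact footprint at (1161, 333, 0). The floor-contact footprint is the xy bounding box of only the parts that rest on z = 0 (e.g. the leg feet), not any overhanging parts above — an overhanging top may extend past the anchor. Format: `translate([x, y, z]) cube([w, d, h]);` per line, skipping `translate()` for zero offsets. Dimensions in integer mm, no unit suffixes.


translate([149, 252, 0]) cube([58, 81, 1952]);
translate([1103, 252, 0]) cube([58, 81, 1952]);
translate([149, 252, 1952]) cube([1012, 81, 113]);


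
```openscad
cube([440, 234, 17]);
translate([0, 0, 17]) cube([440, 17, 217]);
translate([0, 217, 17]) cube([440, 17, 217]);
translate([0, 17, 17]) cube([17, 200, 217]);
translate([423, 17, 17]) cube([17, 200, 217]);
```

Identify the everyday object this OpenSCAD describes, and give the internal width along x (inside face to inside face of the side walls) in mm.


An open box. The internal width is 406 mm.

A 440×234 base slab with four walls standing on it — an open box. The base is 440 mm wide and the walls are 17 mm thick, so the internal width is 440 − 2 × 17 = 406 mm.


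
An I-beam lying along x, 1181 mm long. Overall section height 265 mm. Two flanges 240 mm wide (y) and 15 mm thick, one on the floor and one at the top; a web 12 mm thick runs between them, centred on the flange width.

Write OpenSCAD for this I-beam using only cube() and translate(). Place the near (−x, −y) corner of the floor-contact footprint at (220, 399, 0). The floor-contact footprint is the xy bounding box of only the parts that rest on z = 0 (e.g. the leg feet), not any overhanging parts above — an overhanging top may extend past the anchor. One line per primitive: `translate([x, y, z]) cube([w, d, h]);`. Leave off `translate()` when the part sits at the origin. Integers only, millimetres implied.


translate([220, 399, 0]) cube([1181, 240, 15]);
translate([220, 513, 15]) cube([1181, 12, 235]);
translate([220, 399, 250]) cube([1181, 240, 15]);


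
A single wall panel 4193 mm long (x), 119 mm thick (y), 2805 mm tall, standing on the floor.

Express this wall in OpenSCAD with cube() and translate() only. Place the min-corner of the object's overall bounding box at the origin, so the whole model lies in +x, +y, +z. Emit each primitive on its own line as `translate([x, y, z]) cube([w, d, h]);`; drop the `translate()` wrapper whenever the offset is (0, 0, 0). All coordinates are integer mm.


cube([4193, 119, 2805]);


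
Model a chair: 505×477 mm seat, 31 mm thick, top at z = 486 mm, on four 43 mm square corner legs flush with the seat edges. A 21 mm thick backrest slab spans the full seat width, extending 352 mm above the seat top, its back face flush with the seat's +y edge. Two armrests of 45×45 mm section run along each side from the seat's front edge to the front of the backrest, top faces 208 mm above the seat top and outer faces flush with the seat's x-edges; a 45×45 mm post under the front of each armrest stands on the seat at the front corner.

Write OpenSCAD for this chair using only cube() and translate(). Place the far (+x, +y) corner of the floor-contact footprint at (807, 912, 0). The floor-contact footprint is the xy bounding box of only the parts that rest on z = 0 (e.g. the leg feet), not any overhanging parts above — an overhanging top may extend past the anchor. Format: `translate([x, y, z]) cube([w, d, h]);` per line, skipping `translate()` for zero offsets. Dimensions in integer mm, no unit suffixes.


translate([302, 435, 455]) cube([505, 477, 31]);
translate([302, 435, 0]) cube([43, 43, 455]);
translate([764, 435, 0]) cube([43, 43, 455]);
translate([302, 869, 0]) cube([43, 43, 455]);
translate([764, 869, 0]) cube([43, 43, 455]);
translate([302, 891, 486]) cube([505, 21, 352]);
translate([302, 435, 649]) cube([45, 456, 45]);
translate([762, 435, 649]) cube([45, 456, 45]);
translate([302, 435, 486]) cube([45, 45, 163]);
translate([762, 435, 486]) cube([45, 45, 163]);


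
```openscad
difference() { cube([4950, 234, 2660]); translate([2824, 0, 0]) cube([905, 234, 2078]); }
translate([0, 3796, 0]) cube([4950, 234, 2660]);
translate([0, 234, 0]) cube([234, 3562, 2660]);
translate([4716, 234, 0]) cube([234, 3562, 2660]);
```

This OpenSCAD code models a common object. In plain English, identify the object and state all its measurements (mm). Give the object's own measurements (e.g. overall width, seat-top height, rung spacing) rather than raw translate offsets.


A single room: four walls, each 2660 mm tall and 234 mm thick, enclosing an outside footprint 4950×4030 mm (x × y), no floor or roof. The front and back walls (−y and +y sides) run the full x-width; the side walls fit between their inner faces. A door opening 905 mm wide and 2078 mm tall is cut through the front wall from the floor up, its −x edge 2824 mm from the wall's −x end.


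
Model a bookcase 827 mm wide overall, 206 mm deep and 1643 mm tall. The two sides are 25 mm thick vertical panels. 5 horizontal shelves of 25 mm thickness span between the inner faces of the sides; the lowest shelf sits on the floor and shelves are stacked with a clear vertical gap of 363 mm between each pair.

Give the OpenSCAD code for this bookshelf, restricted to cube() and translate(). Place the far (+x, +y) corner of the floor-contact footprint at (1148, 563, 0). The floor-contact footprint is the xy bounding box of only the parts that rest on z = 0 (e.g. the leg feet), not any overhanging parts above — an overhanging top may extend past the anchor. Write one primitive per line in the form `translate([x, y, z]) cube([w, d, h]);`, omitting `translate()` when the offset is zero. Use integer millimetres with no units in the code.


translate([321, 357, 0]) cube([25, 206, 1643]);
translate([1123, 357, 0]) cube([25, 206, 1643]);
translate([346, 357, 0]) cube([777, 206, 25]);
translate([346, 357, 388]) cube([777, 206, 25]);
translate([346, 357, 776]) cube([777, 206, 25]);
translate([346, 357, 1164]) cube([777, 206, 25]);
translate([346, 357, 1552]) cube([777, 206, 25]);


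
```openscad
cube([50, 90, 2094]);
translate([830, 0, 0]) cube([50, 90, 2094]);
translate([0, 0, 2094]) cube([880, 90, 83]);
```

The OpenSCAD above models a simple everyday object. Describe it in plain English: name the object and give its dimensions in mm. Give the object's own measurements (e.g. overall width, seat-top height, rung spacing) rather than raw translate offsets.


A door frame. The clear opening is 780 mm wide and 2094 mm high. Two 50 mm wide jambs, 90 mm deep, stand either side of the opening from the floor to the top of the opening. A 83 mm thick head sits across the top of both jambs, spanning the full outside width of the frame.


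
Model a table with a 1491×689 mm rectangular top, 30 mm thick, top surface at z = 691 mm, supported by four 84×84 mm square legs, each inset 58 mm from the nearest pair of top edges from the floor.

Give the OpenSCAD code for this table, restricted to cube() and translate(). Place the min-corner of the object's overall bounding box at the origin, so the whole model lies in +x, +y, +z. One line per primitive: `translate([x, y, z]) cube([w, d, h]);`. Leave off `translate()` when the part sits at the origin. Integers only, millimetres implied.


// leg_h = 691 - 30 = 661
translate([0, 0, 661]) cube([1491, 689, 30]);
translate([58, 58, 0]) cube([84, 84, 661]);
translate([1349, 58, 0]) cube([84, 84, 661]);
translate([58, 547, 0]) cube([84, 84, 661]);
translate([1349, 547, 0]) cube([84, 84, 661]);


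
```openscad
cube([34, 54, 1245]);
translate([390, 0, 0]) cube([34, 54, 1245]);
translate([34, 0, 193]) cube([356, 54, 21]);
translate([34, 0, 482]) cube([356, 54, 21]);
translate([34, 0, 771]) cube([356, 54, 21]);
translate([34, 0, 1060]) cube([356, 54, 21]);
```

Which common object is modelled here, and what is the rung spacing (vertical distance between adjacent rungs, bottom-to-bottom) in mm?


A ladder. The rung spacing is 289 mm.

Two tall 34×54 posts with 4 short bars between them — a ladder. Adjacent rungs sit at z = 193 and z = 482, so the spacing is 482 − 193 = 289 mm.


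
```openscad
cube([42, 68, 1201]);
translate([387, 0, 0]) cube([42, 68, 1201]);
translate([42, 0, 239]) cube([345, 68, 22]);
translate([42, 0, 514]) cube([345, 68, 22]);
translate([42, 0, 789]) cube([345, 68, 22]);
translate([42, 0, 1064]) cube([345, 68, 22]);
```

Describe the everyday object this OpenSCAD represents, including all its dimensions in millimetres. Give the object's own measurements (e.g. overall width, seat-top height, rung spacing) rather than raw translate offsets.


A straight ladder. Two 42×68 mm vertical rails, 1201 mm tall, stand 429 mm apart (outside-to-outside) with their front faces coplanar on the −y side. 4 rungs, each 68 mm deep and 22 mm tall, span between the inner faces of the rails, front faces flush with the rails. The lowest rung's underside is at z = 239 mm and rungs are spaced 275 mm apart (underside to underside).


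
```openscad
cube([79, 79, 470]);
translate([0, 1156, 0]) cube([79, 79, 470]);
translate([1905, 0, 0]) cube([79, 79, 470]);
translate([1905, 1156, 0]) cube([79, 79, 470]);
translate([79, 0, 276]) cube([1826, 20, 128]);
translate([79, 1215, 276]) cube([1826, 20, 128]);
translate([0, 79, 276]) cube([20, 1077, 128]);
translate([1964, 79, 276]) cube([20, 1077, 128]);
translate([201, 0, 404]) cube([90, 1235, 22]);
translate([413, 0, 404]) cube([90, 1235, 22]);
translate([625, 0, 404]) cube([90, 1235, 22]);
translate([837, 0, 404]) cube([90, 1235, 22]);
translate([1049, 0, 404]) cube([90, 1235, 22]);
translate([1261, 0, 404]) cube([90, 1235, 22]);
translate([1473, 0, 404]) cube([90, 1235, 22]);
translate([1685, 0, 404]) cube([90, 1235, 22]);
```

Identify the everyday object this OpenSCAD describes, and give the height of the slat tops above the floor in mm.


A bed frame. The slat-top height is 426 mm.

Four posts, four rails, and a row of slats — a bed frame. Slats sit on the rails at z = 276 + 128 = 404; with slat thickness 22, the top is 426 mm.


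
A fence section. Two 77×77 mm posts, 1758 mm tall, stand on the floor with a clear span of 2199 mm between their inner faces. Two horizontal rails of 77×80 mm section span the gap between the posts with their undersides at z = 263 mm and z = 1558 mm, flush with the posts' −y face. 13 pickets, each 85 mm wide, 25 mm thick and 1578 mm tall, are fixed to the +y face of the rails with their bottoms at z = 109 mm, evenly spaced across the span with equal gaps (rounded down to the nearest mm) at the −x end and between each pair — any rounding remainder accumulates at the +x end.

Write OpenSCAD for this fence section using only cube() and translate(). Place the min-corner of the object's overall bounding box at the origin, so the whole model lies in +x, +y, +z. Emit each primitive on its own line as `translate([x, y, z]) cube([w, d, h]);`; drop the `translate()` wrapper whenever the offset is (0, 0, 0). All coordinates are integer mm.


cube([77, 77, 1758]);
translate([2276, 0, 0]) cube([77, 77, 1758]);
translate([77, 0, 263]) cube([2199, 77, 80]);
translate([77, 0, 1558]) cube([2199, 77, 80]);
translate([155, 77, 109]) cube([85, 25, 1578]);
translate([318, 77, 109]) cube([85, 25, 1578]);
translate([481, 77, 109]) cube([85, 25, 1578]);
translate([644, 77, 109]) cube([85, 25, 1578]);
translate([807, 77, 109]) cube([85, 25, 1578]);
translate([970, 77, 109]) cube([85, 25, 1578]);
translate([1133, 77, 109]) cube([85, 25, 1578]);
translate([1296, 77, 109]) cube([85, 25, 1578]);
translate([1459, 77, 109]) cube([85, 25, 1578]);
translate([1622, 77, 109]) cube([85, 25, 1578]);
translate([1785, 77, 109]) cube([85, 25, 1578]);
translate([1948, 77, 109]) cube([85, 25, 1578]);
translate([2111, 77, 109]) cube([85, 25, 1578]);


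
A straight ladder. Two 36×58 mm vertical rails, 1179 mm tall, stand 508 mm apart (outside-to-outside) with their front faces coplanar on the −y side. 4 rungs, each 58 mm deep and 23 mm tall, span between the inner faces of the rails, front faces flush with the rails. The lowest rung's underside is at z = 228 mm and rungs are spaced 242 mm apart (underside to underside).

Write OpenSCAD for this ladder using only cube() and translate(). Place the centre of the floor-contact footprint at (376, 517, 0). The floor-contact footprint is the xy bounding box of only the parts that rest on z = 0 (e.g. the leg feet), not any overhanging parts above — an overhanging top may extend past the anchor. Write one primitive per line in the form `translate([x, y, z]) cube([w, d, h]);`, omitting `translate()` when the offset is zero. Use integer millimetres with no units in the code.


translate([122, 488, 0]) cube([36, 58, 1179]);
translate([594, 488, 0]) cube([36, 58, 1179]);
translate([158, 488, 228]) cube([436, 58, 23]);
translate([158, 488, 470]) cube([436, 58, 23]);
translate([158, 488, 712]) cube([436, 58, 23]);
translate([158, 488, 954]) cube([436, 58, 23]);


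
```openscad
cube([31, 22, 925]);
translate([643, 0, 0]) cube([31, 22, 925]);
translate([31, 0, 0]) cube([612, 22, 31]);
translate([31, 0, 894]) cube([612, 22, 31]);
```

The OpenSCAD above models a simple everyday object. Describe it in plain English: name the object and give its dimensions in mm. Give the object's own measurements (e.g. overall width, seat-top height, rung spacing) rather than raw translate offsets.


A rectangular picture frame lying in the x–z plane (depth along y). The opening is 612 mm wide (x) by 863 mm tall (z), surrounded by a border 31 mm wide on all four sides. The frame is 22 mm deep and is made of two full-height vertical stiles with two horizontal rails fitted between them.


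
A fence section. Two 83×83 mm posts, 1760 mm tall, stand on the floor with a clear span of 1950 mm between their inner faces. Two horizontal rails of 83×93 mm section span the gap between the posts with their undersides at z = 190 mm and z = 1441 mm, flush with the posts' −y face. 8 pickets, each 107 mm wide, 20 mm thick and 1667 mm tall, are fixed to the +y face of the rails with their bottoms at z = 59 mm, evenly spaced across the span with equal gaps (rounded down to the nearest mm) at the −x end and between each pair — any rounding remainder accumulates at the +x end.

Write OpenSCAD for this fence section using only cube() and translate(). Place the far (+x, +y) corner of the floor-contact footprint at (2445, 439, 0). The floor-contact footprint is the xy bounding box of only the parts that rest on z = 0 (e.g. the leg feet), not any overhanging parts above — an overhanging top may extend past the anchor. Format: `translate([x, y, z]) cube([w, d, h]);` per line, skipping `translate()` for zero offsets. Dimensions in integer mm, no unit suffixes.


translate([329, 356, 0]) cube([83, 83, 1760]);
translate([2362, 356, 0]) cube([83, 83, 1760]);
translate([412, 356, 190]) cube([1950, 83, 93]);
translate([412, 356, 1441]) cube([1950, 83, 93]);
translate([533, 439, 59]) cube([107, 20, 1667]);
translate([761, 439, 59]) cube([107, 20, 1667]);
translate([989, 439, 59]) cube([107, 20, 1667]);
translate([1217, 439, 59]) cube([107, 20, 1667]);
translate([1445, 439, 59]) cube([107, 20, 1667]);
translate([1673, 439, 59]) cube([107, 20, 1667]);
translate([1901, 439, 59]) cube([107, 20, 1667]);
translate([2129, 439, 59]) cube([107, 20, 1667]);


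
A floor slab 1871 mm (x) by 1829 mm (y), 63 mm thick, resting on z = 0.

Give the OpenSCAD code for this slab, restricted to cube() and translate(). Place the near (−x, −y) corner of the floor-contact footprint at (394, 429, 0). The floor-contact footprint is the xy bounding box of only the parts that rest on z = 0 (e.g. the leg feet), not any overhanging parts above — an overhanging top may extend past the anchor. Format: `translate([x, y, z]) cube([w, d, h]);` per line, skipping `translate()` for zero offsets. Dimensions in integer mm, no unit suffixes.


translate([394, 429, 0]) cube([1871, 1829, 63]);


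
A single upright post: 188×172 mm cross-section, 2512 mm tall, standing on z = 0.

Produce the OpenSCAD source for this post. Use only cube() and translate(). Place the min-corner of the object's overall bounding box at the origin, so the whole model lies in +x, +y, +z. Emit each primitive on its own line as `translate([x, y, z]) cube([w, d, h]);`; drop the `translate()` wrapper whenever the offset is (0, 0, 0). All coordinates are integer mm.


cube([188, 172, 2512]);


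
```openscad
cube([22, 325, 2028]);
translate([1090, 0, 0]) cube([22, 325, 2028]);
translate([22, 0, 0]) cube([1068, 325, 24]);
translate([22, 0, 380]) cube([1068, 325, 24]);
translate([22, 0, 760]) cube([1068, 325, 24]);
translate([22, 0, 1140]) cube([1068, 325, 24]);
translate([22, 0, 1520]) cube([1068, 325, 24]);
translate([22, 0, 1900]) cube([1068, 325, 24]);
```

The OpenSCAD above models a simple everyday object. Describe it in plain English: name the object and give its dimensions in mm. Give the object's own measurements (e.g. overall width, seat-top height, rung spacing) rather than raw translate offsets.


An open bookshelf. Two side panels, each 22 mm thick, 325 mm deep and 2028 mm tall, stand 1112 mm apart (outside-to-outside). Between them sit 6 shelves, each 24 mm thick and 325 mm deep, spanning the full gap between the sides. The bottom shelf rests on the floor (its underside at z = 0) and the clear gap between one shelf's top and the next shelf's underside is 356 mm.


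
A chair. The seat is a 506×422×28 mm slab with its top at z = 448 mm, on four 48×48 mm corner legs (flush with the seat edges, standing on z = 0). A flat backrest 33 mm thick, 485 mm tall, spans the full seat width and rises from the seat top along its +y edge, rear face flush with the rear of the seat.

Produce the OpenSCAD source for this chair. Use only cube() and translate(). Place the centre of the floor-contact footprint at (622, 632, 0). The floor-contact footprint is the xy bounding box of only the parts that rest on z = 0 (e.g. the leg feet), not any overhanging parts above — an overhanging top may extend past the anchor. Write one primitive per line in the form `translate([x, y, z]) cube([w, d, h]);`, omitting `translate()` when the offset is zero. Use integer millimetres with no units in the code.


// leg_h = 448 - 28 = 420
translate([369, 421, 420]) cube([506, 422, 28]);
translate([369, 421, 0]) cube([48, 48, 420]);
translate([827, 421, 0]) cube([48, 48, 420]);
translate([369, 795, 0]) cube([48, 48, 420]);
translate([827, 795, 0]) cube([48, 48, 420]);
translate([369, 810, 448]) cube([506, 33, 485]);


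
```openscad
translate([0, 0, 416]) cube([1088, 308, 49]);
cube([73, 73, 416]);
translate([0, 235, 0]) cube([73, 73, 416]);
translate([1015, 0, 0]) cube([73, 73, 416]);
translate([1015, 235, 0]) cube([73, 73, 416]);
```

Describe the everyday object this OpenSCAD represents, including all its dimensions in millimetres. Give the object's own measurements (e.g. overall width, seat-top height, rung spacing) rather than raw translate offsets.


A bench: a 1088×308 mm seat slab, 49 mm thick, top at z = 465 mm, on four 73×73 mm square legs flush with the seat corners and standing on z = 0.


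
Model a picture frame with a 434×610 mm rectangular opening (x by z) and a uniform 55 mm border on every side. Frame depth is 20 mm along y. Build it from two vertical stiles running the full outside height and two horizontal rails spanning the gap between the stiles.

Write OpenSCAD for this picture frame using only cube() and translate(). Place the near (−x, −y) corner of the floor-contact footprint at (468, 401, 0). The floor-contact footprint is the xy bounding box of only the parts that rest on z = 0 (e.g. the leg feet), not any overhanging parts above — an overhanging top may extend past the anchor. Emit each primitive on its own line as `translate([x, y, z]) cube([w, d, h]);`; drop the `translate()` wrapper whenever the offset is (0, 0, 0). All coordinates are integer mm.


translate([468, 401, 0]) cube([55, 20, 720]);
translate([957, 401, 0]) cube([55, 20, 720]);
translate([523, 401, 0]) cube([434, 20, 55]);
translate([523, 401, 665]) cube([434, 20, 55]);


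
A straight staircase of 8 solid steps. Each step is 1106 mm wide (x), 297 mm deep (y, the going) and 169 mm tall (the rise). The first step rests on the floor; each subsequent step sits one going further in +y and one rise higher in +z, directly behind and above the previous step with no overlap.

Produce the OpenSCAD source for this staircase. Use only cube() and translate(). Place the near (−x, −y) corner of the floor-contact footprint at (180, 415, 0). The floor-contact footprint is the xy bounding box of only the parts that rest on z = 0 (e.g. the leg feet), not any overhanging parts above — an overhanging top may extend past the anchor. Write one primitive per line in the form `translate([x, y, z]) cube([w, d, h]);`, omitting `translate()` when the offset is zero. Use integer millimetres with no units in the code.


translate([180, 415, 0]) cube([1106, 297, 169]);
translate([180, 712, 169]) cube([1106, 297, 169]);
translate([180, 1009, 338]) cube([1106, 297, 169]);
translate([180, 1306, 507]) cube([1106, 297, 169]);
translate([180, 1603, 676]) cube([1106, 297, 169]);
translate([180, 1900, 845]) cube([1106, 297, 169]);
translate([180, 2197, 1014]) cube([1106, 297, 169]);
translate([180, 2494, 1183]) cube([1106, 297, 169]);


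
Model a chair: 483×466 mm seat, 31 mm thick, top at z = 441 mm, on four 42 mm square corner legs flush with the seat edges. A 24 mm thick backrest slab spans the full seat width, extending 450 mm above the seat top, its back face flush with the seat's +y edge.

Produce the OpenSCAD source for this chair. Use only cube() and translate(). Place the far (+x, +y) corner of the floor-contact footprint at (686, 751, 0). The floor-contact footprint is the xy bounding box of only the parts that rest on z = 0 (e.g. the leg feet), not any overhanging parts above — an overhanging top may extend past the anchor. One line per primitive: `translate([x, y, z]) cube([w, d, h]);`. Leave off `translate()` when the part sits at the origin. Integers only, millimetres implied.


translate([203, 285, 410]) cube([483, 466, 31]);
translate([203, 285, 0]) cube([42, 42, 410]);
translate([644, 285, 0]) cube([42, 42, 410]);
translate([203, 709, 0]) cube([42, 42, 410]);
translate([644, 709, 0]) cube([42, 42, 410]);
translate([203, 727, 441]) cube([483, 24, 450]);


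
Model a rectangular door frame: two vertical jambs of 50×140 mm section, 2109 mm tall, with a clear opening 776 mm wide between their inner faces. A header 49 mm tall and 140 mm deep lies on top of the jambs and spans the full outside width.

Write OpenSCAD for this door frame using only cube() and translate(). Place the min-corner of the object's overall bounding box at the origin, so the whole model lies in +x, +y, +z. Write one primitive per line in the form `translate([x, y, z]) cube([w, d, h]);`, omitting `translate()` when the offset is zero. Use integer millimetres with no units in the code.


cube([50, 140, 2109]);
translate([826, 0, 0]) cube([50, 140, 2109]);
translate([0, 0, 2109]) cube([876, 140, 49]);


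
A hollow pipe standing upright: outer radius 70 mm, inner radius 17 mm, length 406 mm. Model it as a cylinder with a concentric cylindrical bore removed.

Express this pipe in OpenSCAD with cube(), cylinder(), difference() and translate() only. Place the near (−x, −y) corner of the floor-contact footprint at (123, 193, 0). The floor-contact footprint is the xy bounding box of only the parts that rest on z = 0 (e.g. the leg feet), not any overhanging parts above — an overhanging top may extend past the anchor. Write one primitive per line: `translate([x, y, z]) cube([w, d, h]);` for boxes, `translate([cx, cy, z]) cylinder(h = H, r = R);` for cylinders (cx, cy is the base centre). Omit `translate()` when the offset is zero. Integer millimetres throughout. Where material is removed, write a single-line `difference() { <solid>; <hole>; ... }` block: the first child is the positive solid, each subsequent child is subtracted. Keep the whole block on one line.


difference() { translate([193, 263, 0]) cylinder(h = 406, r = 70); translate([193, 263, 0]) cylinder(h = 406, r = 17); }


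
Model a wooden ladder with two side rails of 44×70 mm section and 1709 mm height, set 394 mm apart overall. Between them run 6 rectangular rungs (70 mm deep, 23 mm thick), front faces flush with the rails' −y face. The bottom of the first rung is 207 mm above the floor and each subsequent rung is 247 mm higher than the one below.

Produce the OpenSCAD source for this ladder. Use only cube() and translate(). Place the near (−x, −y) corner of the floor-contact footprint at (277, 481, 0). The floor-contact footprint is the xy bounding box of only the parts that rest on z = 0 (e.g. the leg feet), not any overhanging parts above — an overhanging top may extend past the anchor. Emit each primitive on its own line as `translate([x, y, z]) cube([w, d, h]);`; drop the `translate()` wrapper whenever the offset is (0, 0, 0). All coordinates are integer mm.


translate([277, 481, 0]) cube([44, 70, 1709]);
translate([627, 481, 0]) cube([44, 70, 1709]);
translate([321, 481, 207]) cube([306, 70, 23]);
translate([321, 481, 454]) cube([306, 70, 23]);
translate([321, 481, 701]) cube([306, 70, 23]);
translate([321, 481, 948]) cube([306, 70, 23]);
translate([321, 481, 1195]) cube([306, 70, 23]);
translate([321, 481, 1442]) cube([306, 70, 23]);


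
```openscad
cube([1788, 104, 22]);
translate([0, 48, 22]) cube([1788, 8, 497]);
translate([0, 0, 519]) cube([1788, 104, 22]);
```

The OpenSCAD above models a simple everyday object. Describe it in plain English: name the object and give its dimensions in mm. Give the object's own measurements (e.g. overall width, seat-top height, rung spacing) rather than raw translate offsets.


An I-beam lying along x, 1788 mm long. Overall section height 541 mm. Two flanges 104 mm wide (y) and 22 mm thick, one on the floor and one at the top; a web 8 mm thick runs between them, centred on the flange width.


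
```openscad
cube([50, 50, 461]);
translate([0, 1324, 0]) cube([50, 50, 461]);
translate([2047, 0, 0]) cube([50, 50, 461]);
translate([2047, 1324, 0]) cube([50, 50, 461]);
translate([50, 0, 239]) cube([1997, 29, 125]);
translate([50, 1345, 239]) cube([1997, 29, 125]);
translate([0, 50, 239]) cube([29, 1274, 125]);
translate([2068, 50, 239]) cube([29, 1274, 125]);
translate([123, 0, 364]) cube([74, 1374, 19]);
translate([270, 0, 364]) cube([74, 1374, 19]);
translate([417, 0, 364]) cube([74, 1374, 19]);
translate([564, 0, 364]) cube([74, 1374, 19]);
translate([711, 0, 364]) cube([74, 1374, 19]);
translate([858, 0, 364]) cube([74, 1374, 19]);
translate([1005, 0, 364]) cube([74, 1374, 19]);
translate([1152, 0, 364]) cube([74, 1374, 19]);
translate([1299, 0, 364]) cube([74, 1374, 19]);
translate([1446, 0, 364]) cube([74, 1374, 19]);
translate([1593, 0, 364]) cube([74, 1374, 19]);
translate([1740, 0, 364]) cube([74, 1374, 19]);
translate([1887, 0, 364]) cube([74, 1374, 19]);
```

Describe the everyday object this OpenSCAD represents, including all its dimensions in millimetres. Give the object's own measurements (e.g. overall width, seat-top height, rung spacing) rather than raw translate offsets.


A bed frame 2097 mm long (x) by 1374 mm wide (y). Four 50×50 mm corner posts, 461 mm tall, at the corners of the footprint. Four rails of 29 mm thickness and 125 mm height run between adjacent posts with their undersides at z = 239 mm, their outer faces flush with the outside of the frame (the two x-running rails run between the posts' inner faces; the two y-running rails run between the posts' inner faces). 13 slats, each 74 mm wide (x) and 19 mm thick, lie across the top of the two x-running rails, running the full 1374 mm width of the frame in y; along x they sit between the end posts with a 73 mm gap after the −x posts and between neighbouring slats, leaving 86 mm before the +x posts.
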